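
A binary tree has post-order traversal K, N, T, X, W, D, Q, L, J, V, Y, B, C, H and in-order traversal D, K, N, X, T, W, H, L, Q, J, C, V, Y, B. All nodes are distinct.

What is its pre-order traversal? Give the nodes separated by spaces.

H D W X N K T C J L Q B Y V

The last element of post-order is the root; it splits in-order into left and right subtrees.
Root H: left subtree has 6 nodes {D, K, N, X, T, W}, right has 7 {L, Q, J, C, V, Y, B}.
  Root D: left subtree has 0 nodes { }, right has 5 {K, N, X, T, W}.
    Root W: left subtree has 4 nodes {K, N, X, T}, right has 0 { }.
      Root X: left subtree has 2 nodes {K, N}, right has 1 {T}.
        Root N: left subtree has 1 node {K}, right has 0 { }.
  Root C: left subtree has 3 nodes {L, Q, J}, right has 3 {V, Y, B}.
    Root J: left subtree has 2 nodes {L, Q}, right has 0 { }.
      Root L: left subtree has 0 nodes { }, right has 1 {Q}.
    Root B: left subtree has 2 nodes {V, Y}, right has 0 { }.
      Root Y: left subtree has 1 node {V}, right has 0 { }.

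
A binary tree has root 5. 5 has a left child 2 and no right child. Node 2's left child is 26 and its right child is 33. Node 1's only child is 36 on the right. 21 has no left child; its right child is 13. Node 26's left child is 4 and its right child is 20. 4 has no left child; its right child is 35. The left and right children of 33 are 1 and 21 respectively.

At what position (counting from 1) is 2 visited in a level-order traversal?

2

Level-order visits nodes level by level from the root, left to right within each level.
Level 0: 5
Level 1: 2
Level 2: 26, 33
Level 3: 4, 20, 1, 21
Level 4: 35, 36, 13
Full level-order sequence: 5, 2, 26, 33, 4, 20, 1, 21, 35, 36, 13.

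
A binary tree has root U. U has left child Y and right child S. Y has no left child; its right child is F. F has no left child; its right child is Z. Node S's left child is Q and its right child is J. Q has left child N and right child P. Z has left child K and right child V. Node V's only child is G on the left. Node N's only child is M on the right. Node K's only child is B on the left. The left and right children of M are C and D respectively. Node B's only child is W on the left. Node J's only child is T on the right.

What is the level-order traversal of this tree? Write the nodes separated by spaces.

Level-order visits nodes level by level from the root, left to right within each level.
Level 0: U
Level 1: Y, S
Level 2: F, Q, J
Level 3: Z, N, P, T
Level 4: K, V, M
Level 5: B, G, C, D
Level 6: W

U Y S F Q J Z N P T K V M B G C D W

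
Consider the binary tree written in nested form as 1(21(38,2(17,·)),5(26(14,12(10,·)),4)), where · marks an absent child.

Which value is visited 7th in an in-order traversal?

In-order visits the left subtree, then the node, then the right subtree.
At 1: go left to 21.
  At 21: go left to 38.
    38 is a leaf — visit 38.
  Visit 21.
  At 21: go right to 2.
    At 2: go left to 17.
      17 is a leaf — visit 17.
    Visit 2.
    At 2: no right child.
Visit 1.
At 1: go right to 5.
  At 5: go left to 26.
    At 26: go left to 14.
      14 is a leaf — visit 14.
    Visit 26.
    At 26: go right to 12.
      At 12: go left to 10.
        10 is a leaf — visit 10.
      Visit 12.
      At 12: no right child.
  Visit 5.
  At 5: go right to 4.
    4 is a leaf — visit 4.
Full in-order sequence: 38, 21, 17, 2, 1, 14, 26, 10, 12, 5, 4.

26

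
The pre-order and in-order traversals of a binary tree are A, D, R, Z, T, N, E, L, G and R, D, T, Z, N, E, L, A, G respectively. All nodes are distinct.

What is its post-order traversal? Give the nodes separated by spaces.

The first element of pre-order is the root; it splits in-order into left and right subtrees.
Root A: left subtree has 7 nodes {R, D, T, Z, N, E, L}, right has 1 {G}.
  Root D: left subtree has 1 node {R}, right has 5 {T, Z, N, E, L}.
    Root Z: left subtree has 1 node {T}, right has 3 {N, E, L}.
      Root N: left subtree has 0 nodes { }, right has 2 {E, L}.
        Root E: left subtree has 0 nodes { }, right has 1 {L}.

R T L E N Z D G A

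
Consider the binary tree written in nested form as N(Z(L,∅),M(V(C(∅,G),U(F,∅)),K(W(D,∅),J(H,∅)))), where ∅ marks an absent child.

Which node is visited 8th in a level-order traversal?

U

Level-order visits nodes level by level from the root, left to right within each level.
Level 0: N
Level 1: Z, M
Level 2: L, V, K
Level 3: C, U, W, J
Level 4: G, F, D, H
Full level-order sequence: N, Z, M, L, V, K, C, U, W, J, G, F, D, H.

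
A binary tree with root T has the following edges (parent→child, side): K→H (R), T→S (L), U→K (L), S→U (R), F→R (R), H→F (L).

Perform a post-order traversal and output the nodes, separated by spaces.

Post-order visits the left subtree, then the right subtree, then the node.
At T: go left to S.
  At S: no left child.
  At S: go right to U.
    At U: go left to K.
      At K: no left child.
      At K: go right to H.
        At H: go left to F.
          At F: no left child.
          At F: go right to R.
            R is a leaf — visit R.
          Visit F.
        At H: no right child.
        Visit H.
      Visit K.
    At U: no right child.
    Visit U.
  Visit S.
At T: no right child.
Visit T.

R F H K U S T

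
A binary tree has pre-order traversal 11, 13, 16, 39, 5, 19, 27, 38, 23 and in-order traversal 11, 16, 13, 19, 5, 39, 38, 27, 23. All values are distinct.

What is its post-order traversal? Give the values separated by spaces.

The first element of pre-order is the root; it splits in-order into left and right subtrees.
Root 11: left subtree has 0 nodes { }, right has 8 {16, 13, 19, 5, 39, 38, 27, 23}.
  Root 13: left subtree has 1 node {16}, right has 6 {19, 5, 39, 38, 27, 23}.
    Root 39: left subtree has 2 nodes {19, 5}, right has 3 {38, 27, 23}.
      Root 5: left subtree has 1 node {19}, right has 0 { }.
      Root 27: left subtree has 1 node {38}, right has 1 {23}.

16 19 5 38 23 27 39 13 11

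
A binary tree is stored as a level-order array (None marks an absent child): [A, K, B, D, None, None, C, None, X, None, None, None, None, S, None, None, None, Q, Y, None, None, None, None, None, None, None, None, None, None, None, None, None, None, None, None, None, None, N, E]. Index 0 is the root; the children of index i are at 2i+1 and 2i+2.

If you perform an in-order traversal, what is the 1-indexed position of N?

In-order visits the left subtree, then the node, then the right subtree.
At A: go left to K.
  At K: go left to D.
    At D: no left child.
    Visit D.
    At D: go right to X.
      At X: go left to Q.
        Q is a leaf — visit Q.
      Visit X.
      At X: go right to Y.
        At Y: go left to N.
          N is a leaf — visit N.
        Visit Y.
        At Y: go right to E.
          E is a leaf — visit E.
  Visit K.
  At K: no right child.
Visit A.
At A: go right to B.
  At B: no left child.
  Visit B.
  At B: go right to C.
    At C: go left to S.
      S is a leaf — visit S.
    Visit C.
    At C: no right child.
Full in-order sequence: D, Q, X, N, Y, E, K, A, B, S, C.

4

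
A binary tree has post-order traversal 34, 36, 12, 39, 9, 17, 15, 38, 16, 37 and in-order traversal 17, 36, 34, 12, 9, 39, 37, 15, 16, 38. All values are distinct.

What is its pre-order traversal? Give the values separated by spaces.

37 17 9 12 36 34 39 16 15 38

The last element of post-order is the root; it splits in-order into left and right subtrees.
Root 37: left subtree has 6 nodes {17, 36, 34, 12, 9, 39}, right has 3 {15, 16, 38}.
  Root 17: left subtree has 0 nodes { }, right has 5 {36, 34, 12, 9, 39}.
    Root 9: left subtree has 3 nodes {36, 34, 12}, right has 1 {39}.
      Root 12: left subtree has 2 nodes {36, 34}, right has 0 { }.
        Root 36: left subtree has 0 nodes { }, right has 1 {34}.
  Root 16: left subtree has 1 node {15}, right has 1 {38}.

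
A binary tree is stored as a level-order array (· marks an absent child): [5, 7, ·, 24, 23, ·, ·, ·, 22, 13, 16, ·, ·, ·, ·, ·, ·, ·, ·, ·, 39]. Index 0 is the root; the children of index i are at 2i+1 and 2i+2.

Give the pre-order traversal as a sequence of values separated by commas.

5, 7, 24, 22, 23, 13, 39, 16

Pre-order visits the node, then its left subtree, then its right subtree.
Visit 5.
At 5: go left to 7.
  Visit 7.
  At 7: go left to 24.
    Visit 24.
    At 24: no left child.
    At 24: go right to 22.
      22 is a leaf — visit 22.
  At 7: go right to 23.
    Visit 23.
    At 23: go left to 13.
      Visit 13.
      At 13: no left child.
      At 13: go right to 39.
        39 is a leaf — visit 39.
    At 23: go right to 16.
      16 is a leaf — visit 16.
At 5: no right child.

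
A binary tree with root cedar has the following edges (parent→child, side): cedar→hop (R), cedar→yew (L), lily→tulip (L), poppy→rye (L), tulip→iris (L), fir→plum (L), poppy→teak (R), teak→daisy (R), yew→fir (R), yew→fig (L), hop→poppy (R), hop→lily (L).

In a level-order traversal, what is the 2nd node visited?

Level-order visits nodes level by level from the root, left to right within each level.
Level 0: cedar
Level 1: yew, hop
Level 2: fig, fir, lily, poppy
Level 3: plum, tulip, rye, teak
Level 4: iris, daisy
Full level-order sequence: cedar, yew, hop, fig, fir, lily, poppy, plum, tulip, rye, teak, iris, daisy.

yew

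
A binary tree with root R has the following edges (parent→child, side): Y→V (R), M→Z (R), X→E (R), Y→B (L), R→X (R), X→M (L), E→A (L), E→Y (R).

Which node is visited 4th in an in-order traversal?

X

In-order visits the left subtree, then the node, then the right subtree.
At R: no left child.
Visit R.
At R: go right to X.
  At X: go left to M.
    At M: no left child.
    Visit M.
    At M: go right to Z.
      Z is a leaf — visit Z.
  Visit X.
  At X: go right to E.
    At E: go left to A.
      A is a leaf — visit A.
    Visit E.
    At E: go right to Y.
      At Y: go left to B.
        B is a leaf — visit B.
      Visit Y.
      At Y: go right to V.
        V is a leaf — visit V.
Full in-order sequence: R, M, Z, X, A, E, B, Y, V.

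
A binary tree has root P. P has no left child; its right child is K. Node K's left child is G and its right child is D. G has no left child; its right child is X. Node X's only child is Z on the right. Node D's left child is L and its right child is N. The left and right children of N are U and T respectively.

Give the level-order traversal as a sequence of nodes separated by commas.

Level-order visits nodes level by level from the root, left to right within each level.
Level 0: P
Level 1: K
Level 2: G, D
Level 3: X, L, N
Level 4: Z, U, T

P, K, G, D, X, L, N, Z, U, T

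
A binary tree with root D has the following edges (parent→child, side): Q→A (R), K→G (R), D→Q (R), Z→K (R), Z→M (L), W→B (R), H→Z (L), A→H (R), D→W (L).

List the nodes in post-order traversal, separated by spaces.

Post-order visits the left subtree, then the right subtree, then the node.
At D: go left to W.
  At W: no left child.
  At W: go right to B.
    B is a leaf — visit B.
  Visit W.
At D: go right to Q.
  At Q: no left child.
  At Q: go right to A.
    At A: no left child.
    At A: go right to H.
      At H: go left to Z.
        At Z: go left to M.
          M is a leaf — visit M.
        At Z: go right to K.
          At K: no left child.
          At K: go right to G.
            G is a leaf — visit G.
          Visit K.
        Visit Z.
      At H: no right child.
      Visit H.
    Visit A.
  Visit Q.
Visit D.

B W M G K Z H A Q D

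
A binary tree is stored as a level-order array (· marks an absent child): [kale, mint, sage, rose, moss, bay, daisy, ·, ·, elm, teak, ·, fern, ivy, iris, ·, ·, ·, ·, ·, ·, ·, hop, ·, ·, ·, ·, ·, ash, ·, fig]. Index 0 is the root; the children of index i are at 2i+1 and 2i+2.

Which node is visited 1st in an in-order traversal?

rose

In-order visits the left subtree, then the node, then the right subtree.
At kale: go left to mint.
  At mint: go left to rose.
    rose is a leaf — visit rose.
  Visit mint.
  At mint: go right to moss.
    At moss: go left to elm.
      elm is a leaf — visit elm.
    Visit moss.
    At moss: go right to teak.
      At teak: no left child.
      Visit teak.
      At teak: go right to hop.
        hop is a leaf — visit hop.
Visit kale.
At kale: go right to sage.
  At sage: go left to bay.
    At bay: no left child.
    Visit bay.
    At bay: go right to fern.
      fern is a leaf — visit fern.
  Visit sage.
  At sage: go right to daisy.
    At daisy: go left to ivy.
      At ivy: no left child.
      Visit ivy.
      At ivy: go right to ash.
        ash is a leaf — visit ash.
    Visit daisy.
    At daisy: go right to iris.
      At iris: no left child.
      Visit iris.
      At iris: go right to fig.
        fig is a leaf — visit fig.
Full in-order sequence: rose, mint, elm, moss, teak, hop, kale, bay, fern, sage, ivy, ash, daisy, iris, fig.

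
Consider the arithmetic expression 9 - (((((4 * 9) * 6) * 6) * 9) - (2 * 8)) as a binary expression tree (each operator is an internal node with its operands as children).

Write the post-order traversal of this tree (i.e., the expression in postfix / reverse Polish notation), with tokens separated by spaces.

9 4 9 * 6 * 6 * 9 * 2 8 * - -

Post-order on an expression tree gives postfix notation: for each operator, emit left operand, right operand, then the operator.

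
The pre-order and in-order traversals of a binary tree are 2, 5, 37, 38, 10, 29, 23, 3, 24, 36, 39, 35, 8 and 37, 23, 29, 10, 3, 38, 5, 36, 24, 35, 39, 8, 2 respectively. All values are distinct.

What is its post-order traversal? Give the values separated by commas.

The first element of pre-order is the root; it splits in-order into left and right subtrees.
Root 2: left subtree has 12 nodes {37, 23, 29, 10, 3, 38, 5, 36, 24, 35, 39, 8}, right has 0 { }.
  Root 5: left subtree has 6 nodes {37, 23, 29, 10, 3, 38}, right has 5 {36, 24, 35, 39, 8}.
    Root 37: left subtree has 0 nodes { }, right has 5 {23, 29, 10, 3, 38}.
      Root 38: left subtree has 4 nodes {23, 29, 10, 3}, right has 0 { }.
        Root 10: left subtree has 2 nodes {23, 29}, right has 1 {3}.
          Root 29: left subtree has 1 node {23}, right has 0 { }.
    Root 24: left subtree has 1 node {36}, right has 3 {35, 39, 8}.
      Root 39: left subtree has 1 node {35}, right has 1 {8}.

23, 29, 3, 10, 38, 37, 36, 35, 8, 39, 24, 5, 2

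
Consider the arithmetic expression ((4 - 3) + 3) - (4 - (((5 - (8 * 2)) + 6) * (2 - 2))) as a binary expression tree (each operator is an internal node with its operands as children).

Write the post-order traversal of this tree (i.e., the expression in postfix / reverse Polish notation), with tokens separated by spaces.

Post-order on an expression tree gives postfix notation: for each operator, emit left operand, right operand, then the operator.

4 3 - 3 + 4 5 8 2 * - 6 + 2 2 - * - -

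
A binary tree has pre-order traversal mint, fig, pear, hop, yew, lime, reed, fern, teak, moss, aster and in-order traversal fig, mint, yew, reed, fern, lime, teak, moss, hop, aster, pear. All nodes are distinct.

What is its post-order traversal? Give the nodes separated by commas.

The first element of pre-order is the root; it splits in-order into left and right subtrees.
Root mint: left subtree has 1 node {fig}, right has 9 {yew, reed, fern, lime, teak, moss, hop, aster, pear}.
  Root pear: left subtree has 8 nodes {yew, reed, fern, lime, teak, moss, hop, aster}, right has 0 { }.
    Root hop: left subtree has 6 nodes {yew, reed, fern, lime, teak, moss}, right has 1 {aster}.
      Root yew: left subtree has 0 nodes { }, right has 5 {reed, fern, lime, teak, moss}.
        Root lime: left subtree has 2 nodes {reed, fern}, right has 2 {teak, moss}.
          Root reed: left subtree has 0 nodes { }, right has 1 {fern}.
          Root teak: left subtree has 0 nodes { }, right has 1 {moss}.

fig, fern, reed, moss, teak, lime, yew, aster, hop, pear, mint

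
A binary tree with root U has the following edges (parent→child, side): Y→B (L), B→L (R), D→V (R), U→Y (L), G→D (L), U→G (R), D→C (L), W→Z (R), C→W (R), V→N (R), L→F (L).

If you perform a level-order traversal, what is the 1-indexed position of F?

9

Level-order visits nodes level by level from the root, left to right within each level.
Level 0: U
Level 1: Y, G
Level 2: B, D
Level 3: L, C, V
Level 4: F, W, N
Level 5: Z
Full level-order sequence: U, Y, G, B, D, L, C, V, F, W, N, Z.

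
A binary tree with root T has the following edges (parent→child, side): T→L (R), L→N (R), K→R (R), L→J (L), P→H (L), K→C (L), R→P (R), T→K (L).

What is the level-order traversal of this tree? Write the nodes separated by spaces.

T K L C R J N P H

Level-order visits nodes level by level from the root, left to right within each level.
Level 0: T
Level 1: K, L
Level 2: C, R, J, N
Level 3: P
Level 4: H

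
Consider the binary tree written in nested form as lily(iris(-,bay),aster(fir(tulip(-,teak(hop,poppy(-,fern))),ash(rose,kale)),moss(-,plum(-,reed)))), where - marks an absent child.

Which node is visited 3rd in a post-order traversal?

hop

Post-order visits the left subtree, then the right subtree, then the node.
At lily: go left to iris.
  At iris: no left child.
  At iris: go right to bay.
    bay is a leaf — visit bay.
  Visit iris.
At lily: go right to aster.
  At aster: go left to fir.
    At fir: go left to tulip.
      At tulip: no left child.
      At tulip: go right to teak.
        At teak: go left to hop.
          hop is a leaf — visit hop.
        At teak: go right to poppy.
          At poppy: no left child.
          At poppy: go right to fern.
            fern is a leaf — visit fern.
          Visit poppy.
        Visit teak.
      Visit tulip.
    At fir: go right to ash.
      At ash: go left to rose.
        rose is a leaf — visit rose.
      At ash: go right to kale.
        kale is a leaf — visit kale.
      Visit ash.
    Visit fir.
  At aster: go right to moss.
    At moss: no left child.
    At moss: go right to plum.
      At plum: no left child.
      At plum: go right to reed.
        reed is a leaf — visit reed.
      Visit plum.
    Visit moss.
  Visit aster.
Visit lily.
Full post-order sequence: bay, iris, hop, fern, poppy, teak, tulip, rose, kale, ash, fir, reed, plum, moss, aster, lily.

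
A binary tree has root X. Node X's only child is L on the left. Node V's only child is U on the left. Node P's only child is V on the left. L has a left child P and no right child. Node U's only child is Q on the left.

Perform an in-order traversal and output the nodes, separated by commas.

In-order visits the left subtree, then the node, then the right subtree.
At X: go left to L.
  At L: go left to P.
    At P: go left to V.
      At V: go left to U.
        At U: go left to Q.
          Q is a leaf — visit Q.
        Visit U.
        At U: no right child.
      Visit V.
      At V: no right child.
    Visit P.
    At P: no right child.
  Visit L.
  At L: no right child.
Visit X.
At X: no right child.

Q, U, V, P, L, X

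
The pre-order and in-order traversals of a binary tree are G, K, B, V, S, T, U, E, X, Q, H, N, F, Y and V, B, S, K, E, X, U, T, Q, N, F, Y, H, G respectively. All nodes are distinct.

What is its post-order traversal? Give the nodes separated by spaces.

The first element of pre-order is the root; it splits in-order into left and right subtrees.
Root G: left subtree has 13 nodes {V, B, S, K, E, X, U, T, Q, N, F, Y, H}, right has 0 { }.
  Root K: left subtree has 3 nodes {V, B, S}, right has 9 {E, X, U, T, Q, N, F, Y, H}.
    Root B: left subtree has 1 node {V}, right has 1 {S}.
    Root T: left subtree has 3 nodes {E, X, U}, right has 5 {Q, N, F, Y, H}.
      Root U: left subtree has 2 nodes {E, X}, right has 0 { }.
        Root E: left subtree has 0 nodes { }, right has 1 {X}.
      Root Q: left subtree has 0 nodes { }, right has 4 {N, F, Y, H}.
        Root H: left subtree has 3 nodes {N, F, Y}, right has 0 { }.
          Root N: left subtree has 0 nodes { }, right has 2 {F, Y}.
            Root F: left subtree has 0 nodes { }, right has 1 {Y}.

V S B X E U Y F N H Q T K G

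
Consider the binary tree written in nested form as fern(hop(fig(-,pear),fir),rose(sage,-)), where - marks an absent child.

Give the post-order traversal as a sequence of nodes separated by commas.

pear, fig, fir, hop, sage, rose, fern

Post-order visits the left subtree, then the right subtree, then the node.
At fern: go left to hop.
  At hop: go left to fig.
    At fig: no left child.
    At fig: go right to pear.
      pear is a leaf — visit pear.
    Visit fig.
  At hop: go right to fir.
    fir is a leaf — visit fir.
  Visit hop.
At fern: go right to rose.
  At rose: go left to sage.
    sage is a leaf — visit sage.
  At rose: no right child.
  Visit rose.
Visit fern.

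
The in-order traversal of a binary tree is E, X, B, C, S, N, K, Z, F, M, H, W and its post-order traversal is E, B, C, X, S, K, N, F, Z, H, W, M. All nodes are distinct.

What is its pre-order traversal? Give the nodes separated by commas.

M, Z, N, S, X, E, C, B, K, F, W, H

The last element of post-order is the root; it splits in-order into left and right subtrees.
Root M: left subtree has 9 nodes {E, X, B, C, S, N, K, Z, F}, right has 2 {H, W}.
  Root Z: left subtree has 7 nodes {E, X, B, C, S, N, K}, right has 1 {F}.
    Root N: left subtree has 5 nodes {E, X, B, C, S}, right has 1 {K}.
      Root S: left subtree has 4 nodes {E, X, B, C}, right has 0 { }.
        Root X: left subtree has 1 node {E}, right has 2 {B, C}.
          Root C: left subtree has 1 node {B}, right has 0 { }.
  Root W: left subtree has 1 node {H}, right has 0 { }.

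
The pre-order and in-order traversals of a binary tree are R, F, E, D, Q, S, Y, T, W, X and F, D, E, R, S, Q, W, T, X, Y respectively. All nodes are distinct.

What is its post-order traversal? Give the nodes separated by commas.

The first element of pre-order is the root; it splits in-order into left and right subtrees.
Root R: left subtree has 3 nodes {F, D, E}, right has 6 {S, Q, W, T, X, Y}.
  Root F: left subtree has 0 nodes { }, right has 2 {D, E}.
    Root E: left subtree has 1 node {D}, right has 0 { }.
  Root Q: left subtree has 1 node {S}, right has 4 {W, T, X, Y}.
    Root Y: left subtree has 3 nodes {W, T, X}, right has 0 { }.
      Root T: left subtree has 1 node {W}, right has 1 {X}.

D, E, F, S, W, X, T, Y, Q, R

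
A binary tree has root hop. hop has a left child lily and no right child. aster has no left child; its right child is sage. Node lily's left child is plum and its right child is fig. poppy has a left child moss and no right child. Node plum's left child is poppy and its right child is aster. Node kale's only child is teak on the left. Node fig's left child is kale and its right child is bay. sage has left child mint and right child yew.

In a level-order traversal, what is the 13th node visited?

Level-order visits nodes level by level from the root, left to right within each level.
Level 0: hop
Level 1: lily
Level 2: plum, fig
Level 3: poppy, aster, kale, bay
Level 4: moss, sage, teak
Level 5: mint, yew
Full level-order sequence: hop, lily, plum, fig, poppy, aster, kale, bay, moss, sage, teak, mint, yew.

yew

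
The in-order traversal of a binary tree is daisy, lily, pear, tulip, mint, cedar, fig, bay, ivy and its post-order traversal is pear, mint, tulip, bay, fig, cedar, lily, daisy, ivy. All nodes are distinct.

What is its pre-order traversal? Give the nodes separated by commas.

The last element of post-order is the root; it splits in-order into left and right subtrees.
Root ivy: left subtree has 8 nodes {daisy, lily, pear, tulip, mint, cedar, fig, bay}, right has 0 { }.
  Root daisy: left subtree has 0 nodes { }, right has 7 {lily, pear, tulip, mint, cedar, fig, bay}.
    Root lily: left subtree has 0 nodes { }, right has 6 {pear, tulip, mint, cedar, fig, bay}.
      Root cedar: left subtree has 3 nodes {pear, tulip, mint}, right has 2 {fig, bay}.
        Root tulip: left subtree has 1 node {pear}, right has 1 {mint}.
        Root fig: left subtree has 0 nodes { }, right has 1 {bay}.

ivy, daisy, lily, cedar, tulip, pear, mint, fig, bay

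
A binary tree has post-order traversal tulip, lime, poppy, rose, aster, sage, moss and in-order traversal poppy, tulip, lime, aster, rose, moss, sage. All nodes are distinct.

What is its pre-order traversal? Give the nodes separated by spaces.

moss aster poppy lime tulip rose sage

The last element of post-order is the root; it splits in-order into left and right subtrees.
Root moss: left subtree has 5 nodes {poppy, tulip, lime, aster, rose}, right has 1 {sage}.
  Root aster: left subtree has 3 nodes {poppy, tulip, lime}, right has 1 {rose}.
    Root poppy: left subtree has 0 nodes { }, right has 2 {tulip, lime}.
      Root lime: left subtree has 1 node {tulip}, right has 0 { }.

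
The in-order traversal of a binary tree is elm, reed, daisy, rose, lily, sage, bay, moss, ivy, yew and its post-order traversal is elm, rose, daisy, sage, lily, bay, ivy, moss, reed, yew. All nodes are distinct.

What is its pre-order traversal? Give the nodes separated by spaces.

yew reed elm moss bay lily daisy rose sage ivy

The last element of post-order is the root; it splits in-order into left and right subtrees.
Root yew: left subtree has 9 nodes {elm, reed, daisy, rose, lily, sage, bay, moss, ivy}, right has 0 { }.
  Root reed: left subtree has 1 node {elm}, right has 7 {daisy, rose, lily, sage, bay, moss, ivy}.
    Root moss: left subtree has 5 nodes {daisy, rose, lily, sage, bay}, right has 1 {ivy}.
      Root bay: left subtree has 4 nodes {daisy, rose, lily, sage}, right has 0 { }.
        Root lily: left subtree has 2 nodes {daisy, rose}, right has 1 {sage}.
          Root daisy: left subtree has 0 nodes { }, right has 1 {rose}.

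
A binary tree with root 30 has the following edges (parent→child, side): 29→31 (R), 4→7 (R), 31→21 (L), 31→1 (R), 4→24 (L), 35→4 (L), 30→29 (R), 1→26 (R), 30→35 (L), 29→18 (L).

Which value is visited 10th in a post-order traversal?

Post-order visits the left subtree, then the right subtree, then the node.
At 30: go left to 35.
  At 35: go left to 4.
    At 4: go left to 24.
      24 is a leaf — visit 24.
    At 4: go right to 7.
      7 is a leaf — visit 7.
    Visit 4.
  At 35: no right child.
  Visit 35.
At 30: go right to 29.
  At 29: go left to 18.
    18 is a leaf — visit 18.
  At 29: go right to 31.
    At 31: go left to 21.
      21 is a leaf — visit 21.
    At 31: go right to 1.
      At 1: no left child.
      At 1: go right to 26.
        26 is a leaf — visit 26.
      Visit 1.
    Visit 31.
  Visit 29.
Visit 30.
Full post-order sequence: 24, 7, 4, 35, 18, 21, 26, 1, 31, 29, 30.

29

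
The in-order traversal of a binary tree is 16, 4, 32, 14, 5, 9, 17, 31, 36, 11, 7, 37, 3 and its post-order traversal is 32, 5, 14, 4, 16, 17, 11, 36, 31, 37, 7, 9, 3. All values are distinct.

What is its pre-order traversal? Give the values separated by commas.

The last element of post-order is the root; it splits in-order into left and right subtrees.
Root 3: left subtree has 12 nodes {16, 4, 32, 14, 5, 9, 17, 31, 36, 11, 7, 37}, right has 0 { }.
  Root 9: left subtree has 5 nodes {16, 4, 32, 14, 5}, right has 6 {17, 31, 36, 11, 7, 37}.
    Root 16: left subtree has 0 nodes { }, right has 4 {4, 32, 14, 5}.
      Root 4: left subtree has 0 nodes { }, right has 3 {32, 14, 5}.
        Root 14: left subtree has 1 node {32}, right has 1 {5}.
    Root 7: left subtree has 4 nodes {17, 31, 36, 11}, right has 1 {37}.
      Root 31: left subtree has 1 node {17}, right has 2 {36, 11}.
        Root 36: left subtree has 0 nodes { }, right has 1 {11}.

3, 9, 16, 4, 14, 32, 5, 7, 31, 17, 36, 11, 37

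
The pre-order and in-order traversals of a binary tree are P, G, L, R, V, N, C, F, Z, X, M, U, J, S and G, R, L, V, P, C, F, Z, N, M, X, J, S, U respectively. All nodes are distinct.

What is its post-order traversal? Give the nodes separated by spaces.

The first element of pre-order is the root; it splits in-order into left and right subtrees.
Root P: left subtree has 4 nodes {G, R, L, V}, right has 9 {C, F, Z, N, M, X, J, S, U}.
  Root G: left subtree has 0 nodes { }, right has 3 {R, L, V}.
    Root L: left subtree has 1 node {R}, right has 1 {V}.
  Root N: left subtree has 3 nodes {C, F, Z}, right has 5 {M, X, J, S, U}.
    Root C: left subtree has 0 nodes { }, right has 2 {F, Z}.
      Root F: left subtree has 0 nodes { }, right has 1 {Z}.
    Root X: left subtree has 1 node {M}, right has 3 {J, S, U}.
      Root U: left subtree has 2 nodes {J, S}, right has 0 { }.
        Root J: left subtree has 0 nodes { }, right has 1 {S}.

R V L G Z F C M S J U X N P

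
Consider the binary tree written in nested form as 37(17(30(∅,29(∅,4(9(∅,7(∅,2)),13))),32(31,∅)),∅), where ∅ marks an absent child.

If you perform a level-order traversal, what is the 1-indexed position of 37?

Level-order visits nodes level by level from the root, left to right within each level.
Level 0: 37
Level 1: 17
Level 2: 30, 32
Level 3: 29, 31
Level 4: 4
Level 5: 9, 13
Level 6: 7
Level 7: 2
Full level-order sequence: 37, 17, 30, 32, 29, 31, 4, 9, 13, 7, 2.

1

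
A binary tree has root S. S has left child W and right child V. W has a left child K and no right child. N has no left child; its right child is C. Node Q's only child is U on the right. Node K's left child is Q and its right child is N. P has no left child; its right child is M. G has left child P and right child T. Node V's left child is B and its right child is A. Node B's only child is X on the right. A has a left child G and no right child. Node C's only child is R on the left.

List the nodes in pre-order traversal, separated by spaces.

S W K Q U N C R V B X A G P M T

Pre-order visits the node, then its left subtree, then its right subtree.
Visit S.
At S: go left to W.
  Visit W.
  At W: go left to K.
    Visit K.
    At K: go left to Q.
      Visit Q.
      At Q: no left child.
      At Q: go right to U.
        U is a leaf — visit U.
    At K: go right to N.
      Visit N.
      At N: no left child.
      At N: go right to C.
        Visit C.
        At C: go left to R.
          R is a leaf — visit R.
        At C: no right child.
  At W: no right child.
At S: go right to V.
  Visit V.
  At V: go left to B.
    Visit B.
    At B: no left child.
    At B: go right to X.
      X is a leaf — visit X.
  At V: go right to A.
    Visit A.
    At A: go left to G.
      Visit G.
      At G: go left to P.
        Visit P.
        At P: no left child.
        At P: go right to M.
          M is a leaf — visit M.
      At G: go right to T.
        T is a leaf — visit T.
    At A: no right child.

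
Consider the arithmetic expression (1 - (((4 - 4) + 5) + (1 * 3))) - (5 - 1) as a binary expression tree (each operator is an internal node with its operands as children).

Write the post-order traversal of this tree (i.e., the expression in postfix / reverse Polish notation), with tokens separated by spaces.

1 4 4 - 5 + 1 3 * + - 5 1 - -

Post-order on an expression tree gives postfix notation: for each operator, emit left operand, right operand, then the operator.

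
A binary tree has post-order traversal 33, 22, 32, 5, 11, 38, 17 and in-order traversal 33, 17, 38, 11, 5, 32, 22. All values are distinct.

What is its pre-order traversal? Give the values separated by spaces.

The last element of post-order is the root; it splits in-order into left and right subtrees.
Root 17: left subtree has 1 node {33}, right has 5 {38, 11, 5, 32, 22}.
  Root 38: left subtree has 0 nodes { }, right has 4 {11, 5, 32, 22}.
    Root 11: left subtree has 0 nodes { }, right has 3 {5, 32, 22}.
      Root 5: left subtree has 0 nodes { }, right has 2 {32, 22}.
        Root 32: left subtree has 0 nodes { }, right has 1 {22}.

17 33 38 11 5 32 22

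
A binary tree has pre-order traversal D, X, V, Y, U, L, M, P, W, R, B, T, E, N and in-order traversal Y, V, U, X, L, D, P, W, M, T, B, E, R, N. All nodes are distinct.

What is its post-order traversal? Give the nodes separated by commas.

Y, U, V, L, X, W, P, T, E, B, N, R, M, D

The first element of pre-order is the root; it splits in-order into left and right subtrees.
Root D: left subtree has 5 nodes {Y, V, U, X, L}, right has 8 {P, W, M, T, B, E, R, N}.
  Root X: left subtree has 3 nodes {Y, V, U}, right has 1 {L}.
    Root V: left subtree has 1 node {Y}, right has 1 {U}.
  Root M: left subtree has 2 nodes {P, W}, right has 5 {T, B, E, R, N}.
    Root P: left subtree has 0 nodes { }, right has 1 {W}.
    Root R: left subtree has 3 nodes {T, B, E}, right has 1 {N}.
      Root B: left subtree has 1 node {T}, right has 1 {E}.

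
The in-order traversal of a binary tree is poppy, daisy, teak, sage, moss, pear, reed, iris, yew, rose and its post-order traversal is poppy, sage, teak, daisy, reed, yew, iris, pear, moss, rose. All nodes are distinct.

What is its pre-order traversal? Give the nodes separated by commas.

rose, moss, daisy, poppy, teak, sage, pear, iris, reed, yew

The last element of post-order is the root; it splits in-order into left and right subtrees.
Root rose: left subtree has 9 nodes {poppy, daisy, teak, sage, moss, pear, reed, iris, yew}, right has 0 { }.
  Root moss: left subtree has 4 nodes {poppy, daisy, teak, sage}, right has 4 {pear, reed, iris, yew}.
    Root daisy: left subtree has 1 node {poppy}, right has 2 {teak, sage}.
      Root teak: left subtree has 0 nodes { }, right has 1 {sage}.
    Root pear: left subtree has 0 nodes { }, right has 3 {reed, iris, yew}.
      Root iris: left subtree has 1 node {reed}, right has 1 {yew}.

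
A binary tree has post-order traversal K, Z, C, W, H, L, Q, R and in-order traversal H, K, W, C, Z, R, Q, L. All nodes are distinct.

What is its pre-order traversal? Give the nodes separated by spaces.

The last element of post-order is the root; it splits in-order into left and right subtrees.
Root R: left subtree has 5 nodes {H, K, W, C, Z}, right has 2 {Q, L}.
  Root H: left subtree has 0 nodes { }, right has 4 {K, W, C, Z}.
    Root W: left subtree has 1 node {K}, right has 2 {C, Z}.
      Root C: left subtree has 0 nodes { }, right has 1 {Z}.
  Root Q: left subtree has 0 nodes { }, right has 1 {L}.

R H W K C Z Q L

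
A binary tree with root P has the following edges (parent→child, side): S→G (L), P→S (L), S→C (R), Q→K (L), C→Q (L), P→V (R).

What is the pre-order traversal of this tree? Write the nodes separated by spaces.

Pre-order visits the node, then its left subtree, then its right subtree.
Visit P.
At P: go left to S.
  Visit S.
  At S: go left to G.
    G is a leaf — visit G.
  At S: go right to C.
    Visit C.
    At C: go left to Q.
      Visit Q.
      At Q: go left to K.
        K is a leaf — visit K.
      At Q: no right child.
    At C: no right child.
At P: go right to V.
  V is a leaf — visit V.

P S G C Q K V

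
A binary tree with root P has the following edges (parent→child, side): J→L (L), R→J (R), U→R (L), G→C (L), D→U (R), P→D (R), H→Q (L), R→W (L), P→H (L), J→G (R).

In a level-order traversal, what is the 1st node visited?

Level-order visits nodes level by level from the root, left to right within each level.
Level 0: P
Level 1: H, D
Level 2: Q, U
Level 3: R
Level 4: W, J
Level 5: L, G
Level 6: C
Full level-order sequence: P, H, D, Q, U, R, W, J, L, G, C.

P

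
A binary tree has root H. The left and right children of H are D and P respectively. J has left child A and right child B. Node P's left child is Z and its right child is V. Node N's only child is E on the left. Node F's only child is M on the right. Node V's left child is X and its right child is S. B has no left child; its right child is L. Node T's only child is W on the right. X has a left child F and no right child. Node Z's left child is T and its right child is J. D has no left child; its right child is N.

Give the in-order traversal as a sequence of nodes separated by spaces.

In-order visits the left subtree, then the node, then the right subtree.
At H: go left to D.
  At D: no left child.
  Visit D.
  At D: go right to N.
    At N: go left to E.
      E is a leaf — visit E.
    Visit N.
    At N: no right child.
Visit H.
At H: go right to P.
  At P: go left to Z.
    At Z: go left to T.
      At T: no left child.
      Visit T.
      At T: go right to W.
        W is a leaf — visit W.
    Visit Z.
    At Z: go right to J.
      At J: go left to A.
        A is a leaf — visit A.
      Visit J.
      At J: go right to B.
        At B: no left child.
        Visit B.
        At B: go right to L.
          L is a leaf — visit L.
  Visit P.
  At P: go right to V.
    At V: go left to X.
      At X: go left to F.
        At F: no left child.
        Visit F.
        At F: go right to M.
          M is a leaf — visit M.
      Visit X.
      At X: no right child.
    Visit V.
    At V: go right to S.
      S is a leaf — visit S.

D E N H T W Z A J B L P F M X V S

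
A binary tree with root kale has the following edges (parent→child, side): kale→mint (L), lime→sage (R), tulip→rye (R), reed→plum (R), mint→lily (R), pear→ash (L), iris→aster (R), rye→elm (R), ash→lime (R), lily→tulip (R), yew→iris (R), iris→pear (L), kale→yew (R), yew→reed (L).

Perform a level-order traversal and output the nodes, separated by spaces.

Level-order visits nodes level by level from the root, left to right within each level.
Level 0: kale
Level 1: mint, yew
Level 2: lily, reed, iris
Level 3: tulip, plum, pear, aster
Level 4: rye, ash
Level 5: elm, lime
Level 6: sage

kale mint yew lily reed iris tulip plum pear aster rye ash elm lime sage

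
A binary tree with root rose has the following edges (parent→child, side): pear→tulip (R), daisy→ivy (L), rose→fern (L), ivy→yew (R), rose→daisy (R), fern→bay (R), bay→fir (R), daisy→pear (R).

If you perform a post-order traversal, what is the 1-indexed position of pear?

7

Post-order visits the left subtree, then the right subtree, then the node.
At rose: go left to fern.
  At fern: no left child.
  At fern: go right to bay.
    At bay: no left child.
    At bay: go right to fir.
      fir is a leaf — visit fir.
    Visit bay.
  Visit fern.
At rose: go right to daisy.
  At daisy: go left to ivy.
    At ivy: no left child.
    At ivy: go right to yew.
      yew is a leaf — visit yew.
    Visit ivy.
  At daisy: go right to pear.
    At pear: no left child.
    At pear: go right to tulip.
      tulip is a leaf — visit tulip.
    Visit pear.
  Visit daisy.
Visit rose.
Full post-order sequence: fir, bay, fern, yew, ivy, tulip, pear, daisy, rose.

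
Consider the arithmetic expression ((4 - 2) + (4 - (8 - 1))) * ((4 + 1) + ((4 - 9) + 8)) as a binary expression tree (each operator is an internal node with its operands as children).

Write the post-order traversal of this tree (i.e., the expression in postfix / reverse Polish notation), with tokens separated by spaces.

4 2 - 4 8 1 - - + 4 1 + 4 9 - 8 + + *

Post-order on an expression tree gives postfix notation: for each operator, emit left operand, right operand, then the operator.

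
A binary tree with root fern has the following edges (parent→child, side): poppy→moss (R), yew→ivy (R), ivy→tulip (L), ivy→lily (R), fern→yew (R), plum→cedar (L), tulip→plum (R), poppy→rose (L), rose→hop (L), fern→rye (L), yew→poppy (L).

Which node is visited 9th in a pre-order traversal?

tulip

Pre-order visits the node, then its left subtree, then its right subtree.
Visit fern.
At fern: go left to rye.
  rye is a leaf — visit rye.
At fern: go right to yew.
  Visit yew.
  At yew: go left to poppy.
    Visit poppy.
    At poppy: go left to rose.
      Visit rose.
      At rose: go left to hop.
        hop is a leaf — visit hop.
      At rose: no right child.
    At poppy: go right to moss.
      moss is a leaf — visit moss.
  At yew: go right to ivy.
    Visit ivy.
    At ivy: go left to tulip.
      Visit tulip.
      At tulip: no left child.
      At tulip: go right to plum.
        Visit plum.
        At plum: go left to cedar.
          cedar is a leaf — visit cedar.
        At plum: no right child.
    At ivy: go right to lily.
      lily is a leaf — visit lily.
Full pre-order sequence: fern, rye, yew, poppy, rose, hop, moss, ivy, tulip, plum, cedar, lily.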